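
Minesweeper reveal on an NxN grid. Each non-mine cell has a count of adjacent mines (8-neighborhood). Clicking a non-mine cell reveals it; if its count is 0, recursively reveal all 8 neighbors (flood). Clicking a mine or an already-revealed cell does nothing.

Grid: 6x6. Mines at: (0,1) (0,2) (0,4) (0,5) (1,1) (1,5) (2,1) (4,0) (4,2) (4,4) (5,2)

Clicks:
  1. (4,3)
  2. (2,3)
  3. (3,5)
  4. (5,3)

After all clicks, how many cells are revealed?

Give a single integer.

Click 1 (4,3) count=3: revealed 1 new [(4,3)] -> total=1
Click 2 (2,3) count=0: revealed 9 new [(1,2) (1,3) (1,4) (2,2) (2,3) (2,4) (3,2) (3,3) (3,4)] -> total=10
Click 3 (3,5) count=1: revealed 1 new [(3,5)] -> total=11
Click 4 (5,3) count=3: revealed 1 new [(5,3)] -> total=12

Answer: 12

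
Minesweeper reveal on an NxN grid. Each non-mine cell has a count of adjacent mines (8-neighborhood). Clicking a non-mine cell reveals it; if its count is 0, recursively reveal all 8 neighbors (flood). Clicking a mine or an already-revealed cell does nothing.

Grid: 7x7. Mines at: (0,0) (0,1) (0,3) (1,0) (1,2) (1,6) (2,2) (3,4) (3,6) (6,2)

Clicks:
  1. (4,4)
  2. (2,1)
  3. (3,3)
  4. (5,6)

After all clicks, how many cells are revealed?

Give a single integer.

Answer: 14

Derivation:
Click 1 (4,4) count=1: revealed 1 new [(4,4)] -> total=1
Click 2 (2,1) count=3: revealed 1 new [(2,1)] -> total=2
Click 3 (3,3) count=2: revealed 1 new [(3,3)] -> total=3
Click 4 (5,6) count=0: revealed 11 new [(4,3) (4,5) (4,6) (5,3) (5,4) (5,5) (5,6) (6,3) (6,4) (6,5) (6,6)] -> total=14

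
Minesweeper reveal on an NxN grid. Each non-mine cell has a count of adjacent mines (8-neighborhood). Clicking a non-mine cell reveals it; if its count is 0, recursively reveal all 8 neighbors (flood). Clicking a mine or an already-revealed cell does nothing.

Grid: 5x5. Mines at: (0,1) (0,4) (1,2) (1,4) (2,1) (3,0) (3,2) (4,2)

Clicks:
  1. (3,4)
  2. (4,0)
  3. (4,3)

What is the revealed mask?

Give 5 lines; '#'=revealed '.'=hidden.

Answer: .....
.....
...##
...##
#..##

Derivation:
Click 1 (3,4) count=0: revealed 6 new [(2,3) (2,4) (3,3) (3,4) (4,3) (4,4)] -> total=6
Click 2 (4,0) count=1: revealed 1 new [(4,0)] -> total=7
Click 3 (4,3) count=2: revealed 0 new [(none)] -> total=7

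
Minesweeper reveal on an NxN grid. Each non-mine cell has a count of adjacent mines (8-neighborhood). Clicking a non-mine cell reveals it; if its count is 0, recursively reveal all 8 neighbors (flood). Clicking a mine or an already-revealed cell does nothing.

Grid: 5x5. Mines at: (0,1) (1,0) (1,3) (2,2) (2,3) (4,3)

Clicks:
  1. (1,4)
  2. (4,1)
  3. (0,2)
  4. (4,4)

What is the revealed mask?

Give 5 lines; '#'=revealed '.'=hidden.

Click 1 (1,4) count=2: revealed 1 new [(1,4)] -> total=1
Click 2 (4,1) count=0: revealed 8 new [(2,0) (2,1) (3,0) (3,1) (3,2) (4,0) (4,1) (4,2)] -> total=9
Click 3 (0,2) count=2: revealed 1 new [(0,2)] -> total=10
Click 4 (4,4) count=1: revealed 1 new [(4,4)] -> total=11

Answer: ..#..
....#
##...
###..
###.#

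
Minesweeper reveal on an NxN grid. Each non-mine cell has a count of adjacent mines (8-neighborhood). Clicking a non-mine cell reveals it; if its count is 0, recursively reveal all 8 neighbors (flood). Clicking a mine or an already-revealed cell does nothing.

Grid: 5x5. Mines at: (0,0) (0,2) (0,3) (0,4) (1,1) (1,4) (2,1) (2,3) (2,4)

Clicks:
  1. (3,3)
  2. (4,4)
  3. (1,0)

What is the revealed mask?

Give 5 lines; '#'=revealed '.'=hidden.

Click 1 (3,3) count=2: revealed 1 new [(3,3)] -> total=1
Click 2 (4,4) count=0: revealed 9 new [(3,0) (3,1) (3,2) (3,4) (4,0) (4,1) (4,2) (4,3) (4,4)] -> total=10
Click 3 (1,0) count=3: revealed 1 new [(1,0)] -> total=11

Answer: .....
#....
.....
#####
#####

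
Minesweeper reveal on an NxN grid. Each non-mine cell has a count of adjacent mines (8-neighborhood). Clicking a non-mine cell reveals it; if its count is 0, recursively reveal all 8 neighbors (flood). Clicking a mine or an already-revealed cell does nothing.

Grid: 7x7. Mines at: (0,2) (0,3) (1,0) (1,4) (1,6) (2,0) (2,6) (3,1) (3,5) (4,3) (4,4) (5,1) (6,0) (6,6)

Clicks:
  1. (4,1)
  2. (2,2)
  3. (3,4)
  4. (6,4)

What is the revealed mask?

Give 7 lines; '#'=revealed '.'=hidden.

Answer: .......
.......
..#....
....#..
.#.....
..####.
..####.

Derivation:
Click 1 (4,1) count=2: revealed 1 new [(4,1)] -> total=1
Click 2 (2,2) count=1: revealed 1 new [(2,2)] -> total=2
Click 3 (3,4) count=3: revealed 1 new [(3,4)] -> total=3
Click 4 (6,4) count=0: revealed 8 new [(5,2) (5,3) (5,4) (5,5) (6,2) (6,3) (6,4) (6,5)] -> total=11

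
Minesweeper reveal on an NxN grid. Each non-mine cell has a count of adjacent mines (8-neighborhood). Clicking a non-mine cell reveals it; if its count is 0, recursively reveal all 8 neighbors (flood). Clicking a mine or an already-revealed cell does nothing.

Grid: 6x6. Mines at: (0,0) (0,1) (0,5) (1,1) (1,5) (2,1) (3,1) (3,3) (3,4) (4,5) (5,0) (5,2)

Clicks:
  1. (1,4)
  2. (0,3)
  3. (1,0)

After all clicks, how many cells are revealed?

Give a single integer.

Click 1 (1,4) count=2: revealed 1 new [(1,4)] -> total=1
Click 2 (0,3) count=0: revealed 8 new [(0,2) (0,3) (0,4) (1,2) (1,3) (2,2) (2,3) (2,4)] -> total=9
Click 3 (1,0) count=4: revealed 1 new [(1,0)] -> total=10

Answer: 10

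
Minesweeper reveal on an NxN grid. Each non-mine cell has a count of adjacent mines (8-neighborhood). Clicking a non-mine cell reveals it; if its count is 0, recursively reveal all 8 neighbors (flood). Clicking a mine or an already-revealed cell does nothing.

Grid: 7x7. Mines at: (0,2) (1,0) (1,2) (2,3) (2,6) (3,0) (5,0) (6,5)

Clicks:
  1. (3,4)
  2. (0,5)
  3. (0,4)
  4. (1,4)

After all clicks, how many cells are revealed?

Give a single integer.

Answer: 9

Derivation:
Click 1 (3,4) count=1: revealed 1 new [(3,4)] -> total=1
Click 2 (0,5) count=0: revealed 8 new [(0,3) (0,4) (0,5) (0,6) (1,3) (1,4) (1,5) (1,6)] -> total=9
Click 3 (0,4) count=0: revealed 0 new [(none)] -> total=9
Click 4 (1,4) count=1: revealed 0 new [(none)] -> total=9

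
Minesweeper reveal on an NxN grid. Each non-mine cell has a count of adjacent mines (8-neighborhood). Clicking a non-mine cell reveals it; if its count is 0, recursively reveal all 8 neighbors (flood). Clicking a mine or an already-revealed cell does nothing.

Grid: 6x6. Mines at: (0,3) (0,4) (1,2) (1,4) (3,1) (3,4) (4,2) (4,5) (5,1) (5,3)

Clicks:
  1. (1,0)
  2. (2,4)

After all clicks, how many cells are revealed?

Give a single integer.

Click 1 (1,0) count=0: revealed 6 new [(0,0) (0,1) (1,0) (1,1) (2,0) (2,1)] -> total=6
Click 2 (2,4) count=2: revealed 1 new [(2,4)] -> total=7

Answer: 7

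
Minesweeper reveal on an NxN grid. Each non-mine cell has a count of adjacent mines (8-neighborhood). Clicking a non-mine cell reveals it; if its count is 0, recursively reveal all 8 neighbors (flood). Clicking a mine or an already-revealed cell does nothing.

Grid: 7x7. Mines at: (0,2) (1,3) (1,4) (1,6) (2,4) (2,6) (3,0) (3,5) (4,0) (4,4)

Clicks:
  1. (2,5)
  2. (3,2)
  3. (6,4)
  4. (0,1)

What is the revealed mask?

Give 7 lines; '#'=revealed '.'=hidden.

Answer: .#.....
.......
.###.#.
.###...
.###.##
#######
#######

Derivation:
Click 1 (2,5) count=5: revealed 1 new [(2,5)] -> total=1
Click 2 (3,2) count=0: revealed 25 new [(2,1) (2,2) (2,3) (3,1) (3,2) (3,3) (4,1) (4,2) (4,3) (4,5) (4,6) (5,0) (5,1) (5,2) (5,3) (5,4) (5,5) (5,6) (6,0) (6,1) (6,2) (6,3) (6,4) (6,5) (6,6)] -> total=26
Click 3 (6,4) count=0: revealed 0 new [(none)] -> total=26
Click 4 (0,1) count=1: revealed 1 new [(0,1)] -> total=27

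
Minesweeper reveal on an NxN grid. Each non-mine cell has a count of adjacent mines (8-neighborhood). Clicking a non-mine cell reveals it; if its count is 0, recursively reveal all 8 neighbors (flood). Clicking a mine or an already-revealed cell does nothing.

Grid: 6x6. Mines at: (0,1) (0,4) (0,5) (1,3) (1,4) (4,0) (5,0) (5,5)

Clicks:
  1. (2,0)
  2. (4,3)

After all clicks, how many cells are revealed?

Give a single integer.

Click 1 (2,0) count=0: revealed 24 new [(1,0) (1,1) (1,2) (2,0) (2,1) (2,2) (2,3) (2,4) (2,5) (3,0) (3,1) (3,2) (3,3) (3,4) (3,5) (4,1) (4,2) (4,3) (4,4) (4,5) (5,1) (5,2) (5,3) (5,4)] -> total=24
Click 2 (4,3) count=0: revealed 0 new [(none)] -> total=24

Answer: 24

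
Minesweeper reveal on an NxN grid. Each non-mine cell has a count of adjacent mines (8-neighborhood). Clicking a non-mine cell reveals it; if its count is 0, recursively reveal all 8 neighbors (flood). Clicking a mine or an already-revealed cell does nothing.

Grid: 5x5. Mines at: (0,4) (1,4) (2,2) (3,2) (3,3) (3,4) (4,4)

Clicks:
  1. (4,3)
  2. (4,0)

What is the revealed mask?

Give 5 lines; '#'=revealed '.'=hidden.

Click 1 (4,3) count=4: revealed 1 new [(4,3)] -> total=1
Click 2 (4,0) count=0: revealed 14 new [(0,0) (0,1) (0,2) (0,3) (1,0) (1,1) (1,2) (1,3) (2,0) (2,1) (3,0) (3,1) (4,0) (4,1)] -> total=15

Answer: ####.
####.
##...
##...
##.#.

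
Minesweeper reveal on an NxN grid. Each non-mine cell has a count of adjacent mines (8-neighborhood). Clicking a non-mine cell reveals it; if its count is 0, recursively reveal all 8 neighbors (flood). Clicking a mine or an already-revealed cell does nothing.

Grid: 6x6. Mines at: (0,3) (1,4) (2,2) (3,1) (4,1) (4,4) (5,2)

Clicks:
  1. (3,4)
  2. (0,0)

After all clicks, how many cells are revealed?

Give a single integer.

Answer: 9

Derivation:
Click 1 (3,4) count=1: revealed 1 new [(3,4)] -> total=1
Click 2 (0,0) count=0: revealed 8 new [(0,0) (0,1) (0,2) (1,0) (1,1) (1,2) (2,0) (2,1)] -> total=9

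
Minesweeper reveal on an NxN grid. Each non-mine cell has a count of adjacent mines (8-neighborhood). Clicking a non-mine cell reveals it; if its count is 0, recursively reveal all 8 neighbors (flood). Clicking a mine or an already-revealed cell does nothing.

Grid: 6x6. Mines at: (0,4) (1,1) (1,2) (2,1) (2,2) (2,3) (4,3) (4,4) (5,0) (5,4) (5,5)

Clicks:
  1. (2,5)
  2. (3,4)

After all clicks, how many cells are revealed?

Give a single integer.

Click 1 (2,5) count=0: revealed 6 new [(1,4) (1,5) (2,4) (2,5) (3,4) (3,5)] -> total=6
Click 2 (3,4) count=3: revealed 0 new [(none)] -> total=6

Answer: 6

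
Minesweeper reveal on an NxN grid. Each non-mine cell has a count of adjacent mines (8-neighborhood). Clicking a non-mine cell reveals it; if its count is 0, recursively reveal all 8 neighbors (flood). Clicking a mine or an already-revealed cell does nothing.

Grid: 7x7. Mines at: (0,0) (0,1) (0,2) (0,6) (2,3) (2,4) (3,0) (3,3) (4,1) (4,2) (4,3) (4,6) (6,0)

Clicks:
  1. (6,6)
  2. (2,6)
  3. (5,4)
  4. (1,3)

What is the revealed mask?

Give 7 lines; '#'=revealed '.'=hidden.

Click 1 (6,6) count=0: revealed 12 new [(5,1) (5,2) (5,3) (5,4) (5,5) (5,6) (6,1) (6,2) (6,3) (6,4) (6,5) (6,6)] -> total=12
Click 2 (2,6) count=0: revealed 6 new [(1,5) (1,6) (2,5) (2,6) (3,5) (3,6)] -> total=18
Click 3 (5,4) count=1: revealed 0 new [(none)] -> total=18
Click 4 (1,3) count=3: revealed 1 new [(1,3)] -> total=19

Answer: .......
...#.##
.....##
.....##
.......
.######
.######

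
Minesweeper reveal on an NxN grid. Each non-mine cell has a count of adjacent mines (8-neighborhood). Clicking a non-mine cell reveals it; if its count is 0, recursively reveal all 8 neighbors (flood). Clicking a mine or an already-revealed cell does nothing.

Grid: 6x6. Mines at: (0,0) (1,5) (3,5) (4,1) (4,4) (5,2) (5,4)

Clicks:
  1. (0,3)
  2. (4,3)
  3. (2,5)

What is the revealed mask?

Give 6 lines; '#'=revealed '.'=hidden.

Answer: .####.
#####.
######
#####.
...#..
......

Derivation:
Click 1 (0,3) count=0: revealed 19 new [(0,1) (0,2) (0,3) (0,4) (1,0) (1,1) (1,2) (1,3) (1,4) (2,0) (2,1) (2,2) (2,3) (2,4) (3,0) (3,1) (3,2) (3,3) (3,4)] -> total=19
Click 2 (4,3) count=3: revealed 1 new [(4,3)] -> total=20
Click 3 (2,5) count=2: revealed 1 new [(2,5)] -> total=21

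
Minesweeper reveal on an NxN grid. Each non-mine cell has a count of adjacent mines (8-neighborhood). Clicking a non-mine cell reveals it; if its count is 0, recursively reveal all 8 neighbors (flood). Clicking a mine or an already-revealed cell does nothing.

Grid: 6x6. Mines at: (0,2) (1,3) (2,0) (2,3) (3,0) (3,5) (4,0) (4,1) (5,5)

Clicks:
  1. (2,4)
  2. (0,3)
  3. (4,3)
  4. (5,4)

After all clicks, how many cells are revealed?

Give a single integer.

Click 1 (2,4) count=3: revealed 1 new [(2,4)] -> total=1
Click 2 (0,3) count=2: revealed 1 new [(0,3)] -> total=2
Click 3 (4,3) count=0: revealed 9 new [(3,2) (3,3) (3,4) (4,2) (4,3) (4,4) (5,2) (5,3) (5,4)] -> total=11
Click 4 (5,4) count=1: revealed 0 new [(none)] -> total=11

Answer: 11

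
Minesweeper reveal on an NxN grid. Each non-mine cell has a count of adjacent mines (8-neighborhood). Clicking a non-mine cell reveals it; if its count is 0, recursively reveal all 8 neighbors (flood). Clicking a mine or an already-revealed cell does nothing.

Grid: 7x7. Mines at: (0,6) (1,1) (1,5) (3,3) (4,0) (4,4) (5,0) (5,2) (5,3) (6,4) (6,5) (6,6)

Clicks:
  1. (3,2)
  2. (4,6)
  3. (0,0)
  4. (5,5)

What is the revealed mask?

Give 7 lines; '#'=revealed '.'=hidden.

Answer: #......
.......
.....##
..#..##
.....##
.....##
.......

Derivation:
Click 1 (3,2) count=1: revealed 1 new [(3,2)] -> total=1
Click 2 (4,6) count=0: revealed 8 new [(2,5) (2,6) (3,5) (3,6) (4,5) (4,6) (5,5) (5,6)] -> total=9
Click 3 (0,0) count=1: revealed 1 new [(0,0)] -> total=10
Click 4 (5,5) count=4: revealed 0 new [(none)] -> total=10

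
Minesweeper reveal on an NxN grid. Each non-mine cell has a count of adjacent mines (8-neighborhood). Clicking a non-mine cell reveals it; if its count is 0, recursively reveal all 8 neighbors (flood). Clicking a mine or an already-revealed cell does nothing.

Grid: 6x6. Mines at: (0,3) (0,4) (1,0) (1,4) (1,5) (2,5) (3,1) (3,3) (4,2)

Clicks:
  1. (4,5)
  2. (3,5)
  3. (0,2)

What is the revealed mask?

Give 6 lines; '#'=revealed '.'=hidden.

Answer: ..#...
......
......
....##
...###
...###

Derivation:
Click 1 (4,5) count=0: revealed 8 new [(3,4) (3,5) (4,3) (4,4) (4,5) (5,3) (5,4) (5,5)] -> total=8
Click 2 (3,5) count=1: revealed 0 new [(none)] -> total=8
Click 3 (0,2) count=1: revealed 1 new [(0,2)] -> total=9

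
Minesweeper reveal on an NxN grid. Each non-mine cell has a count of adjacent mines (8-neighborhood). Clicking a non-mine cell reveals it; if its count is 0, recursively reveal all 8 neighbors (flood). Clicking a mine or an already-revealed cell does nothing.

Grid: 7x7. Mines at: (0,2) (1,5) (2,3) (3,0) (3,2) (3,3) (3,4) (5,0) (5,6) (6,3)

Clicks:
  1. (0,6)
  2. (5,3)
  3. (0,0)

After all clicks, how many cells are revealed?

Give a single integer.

Click 1 (0,6) count=1: revealed 1 new [(0,6)] -> total=1
Click 2 (5,3) count=1: revealed 1 new [(5,3)] -> total=2
Click 3 (0,0) count=0: revealed 6 new [(0,0) (0,1) (1,0) (1,1) (2,0) (2,1)] -> total=8

Answer: 8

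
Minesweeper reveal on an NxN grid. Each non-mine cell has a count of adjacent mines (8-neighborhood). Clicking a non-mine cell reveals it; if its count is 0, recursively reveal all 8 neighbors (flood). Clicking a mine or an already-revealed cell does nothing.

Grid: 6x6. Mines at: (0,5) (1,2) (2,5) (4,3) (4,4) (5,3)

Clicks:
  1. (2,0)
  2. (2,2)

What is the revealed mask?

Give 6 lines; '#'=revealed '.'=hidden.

Answer: ##....
##....
###...
###...
###...
###...

Derivation:
Click 1 (2,0) count=0: revealed 16 new [(0,0) (0,1) (1,0) (1,1) (2,0) (2,1) (2,2) (3,0) (3,1) (3,2) (4,0) (4,1) (4,2) (5,0) (5,1) (5,2)] -> total=16
Click 2 (2,2) count=1: revealed 0 new [(none)] -> total=16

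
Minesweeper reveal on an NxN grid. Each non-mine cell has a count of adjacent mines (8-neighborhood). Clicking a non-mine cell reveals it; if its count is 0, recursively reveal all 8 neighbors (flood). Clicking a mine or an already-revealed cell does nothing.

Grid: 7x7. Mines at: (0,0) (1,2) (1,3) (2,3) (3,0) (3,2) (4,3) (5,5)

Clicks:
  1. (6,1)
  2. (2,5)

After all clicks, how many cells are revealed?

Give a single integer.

Click 1 (6,1) count=0: revealed 13 new [(4,0) (4,1) (4,2) (5,0) (5,1) (5,2) (5,3) (5,4) (6,0) (6,1) (6,2) (6,3) (6,4)] -> total=13
Click 2 (2,5) count=0: revealed 15 new [(0,4) (0,5) (0,6) (1,4) (1,5) (1,6) (2,4) (2,5) (2,6) (3,4) (3,5) (3,6) (4,4) (4,5) (4,6)] -> total=28

Answer: 28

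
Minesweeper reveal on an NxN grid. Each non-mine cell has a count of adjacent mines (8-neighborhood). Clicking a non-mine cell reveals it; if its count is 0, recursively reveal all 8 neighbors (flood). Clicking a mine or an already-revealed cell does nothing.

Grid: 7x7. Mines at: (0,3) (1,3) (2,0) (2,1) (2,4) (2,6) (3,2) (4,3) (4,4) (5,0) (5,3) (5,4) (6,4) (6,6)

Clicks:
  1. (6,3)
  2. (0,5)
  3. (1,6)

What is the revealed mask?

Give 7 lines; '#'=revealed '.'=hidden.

Click 1 (6,3) count=3: revealed 1 new [(6,3)] -> total=1
Click 2 (0,5) count=0: revealed 6 new [(0,4) (0,5) (0,6) (1,4) (1,5) (1,6)] -> total=7
Click 3 (1,6) count=1: revealed 0 new [(none)] -> total=7

Answer: ....###
....###
.......
.......
.......
.......
...#...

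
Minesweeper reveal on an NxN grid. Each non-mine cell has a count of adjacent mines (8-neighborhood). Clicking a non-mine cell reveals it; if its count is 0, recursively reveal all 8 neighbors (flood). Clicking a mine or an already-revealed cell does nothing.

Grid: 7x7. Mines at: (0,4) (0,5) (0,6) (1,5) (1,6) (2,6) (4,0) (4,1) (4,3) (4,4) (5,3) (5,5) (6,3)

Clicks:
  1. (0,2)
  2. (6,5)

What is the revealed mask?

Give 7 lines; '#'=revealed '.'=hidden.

Answer: ####...
#####..
#####..
#####..
.......
.......
.....#.

Derivation:
Click 1 (0,2) count=0: revealed 19 new [(0,0) (0,1) (0,2) (0,3) (1,0) (1,1) (1,2) (1,3) (1,4) (2,0) (2,1) (2,2) (2,3) (2,4) (3,0) (3,1) (3,2) (3,3) (3,4)] -> total=19
Click 2 (6,5) count=1: revealed 1 new [(6,5)] -> total=20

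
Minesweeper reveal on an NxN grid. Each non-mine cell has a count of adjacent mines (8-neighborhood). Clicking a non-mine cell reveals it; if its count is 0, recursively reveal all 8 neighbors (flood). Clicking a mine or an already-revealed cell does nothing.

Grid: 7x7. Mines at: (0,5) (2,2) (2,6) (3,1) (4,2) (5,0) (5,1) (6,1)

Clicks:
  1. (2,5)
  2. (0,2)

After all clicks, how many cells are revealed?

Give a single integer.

Click 1 (2,5) count=1: revealed 1 new [(2,5)] -> total=1
Click 2 (0,2) count=0: revealed 12 new [(0,0) (0,1) (0,2) (0,3) (0,4) (1,0) (1,1) (1,2) (1,3) (1,4) (2,0) (2,1)] -> total=13

Answer: 13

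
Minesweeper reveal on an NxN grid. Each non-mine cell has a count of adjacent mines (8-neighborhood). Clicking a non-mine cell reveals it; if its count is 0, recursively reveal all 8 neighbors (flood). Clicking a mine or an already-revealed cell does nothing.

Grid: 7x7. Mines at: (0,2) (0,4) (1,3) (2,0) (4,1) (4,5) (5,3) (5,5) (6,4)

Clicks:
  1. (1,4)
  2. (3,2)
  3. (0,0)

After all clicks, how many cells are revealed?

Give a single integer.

Answer: 6

Derivation:
Click 1 (1,4) count=2: revealed 1 new [(1,4)] -> total=1
Click 2 (3,2) count=1: revealed 1 new [(3,2)] -> total=2
Click 3 (0,0) count=0: revealed 4 new [(0,0) (0,1) (1,0) (1,1)] -> total=6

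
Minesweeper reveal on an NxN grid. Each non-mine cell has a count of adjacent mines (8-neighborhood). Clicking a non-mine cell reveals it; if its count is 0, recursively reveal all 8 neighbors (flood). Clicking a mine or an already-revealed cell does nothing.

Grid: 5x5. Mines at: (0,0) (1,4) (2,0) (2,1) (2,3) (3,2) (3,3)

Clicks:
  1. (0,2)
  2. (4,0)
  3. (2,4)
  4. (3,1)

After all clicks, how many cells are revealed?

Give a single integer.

Click 1 (0,2) count=0: revealed 6 new [(0,1) (0,2) (0,3) (1,1) (1,2) (1,3)] -> total=6
Click 2 (4,0) count=0: revealed 4 new [(3,0) (3,1) (4,0) (4,1)] -> total=10
Click 3 (2,4) count=3: revealed 1 new [(2,4)] -> total=11
Click 4 (3,1) count=3: revealed 0 new [(none)] -> total=11

Answer: 11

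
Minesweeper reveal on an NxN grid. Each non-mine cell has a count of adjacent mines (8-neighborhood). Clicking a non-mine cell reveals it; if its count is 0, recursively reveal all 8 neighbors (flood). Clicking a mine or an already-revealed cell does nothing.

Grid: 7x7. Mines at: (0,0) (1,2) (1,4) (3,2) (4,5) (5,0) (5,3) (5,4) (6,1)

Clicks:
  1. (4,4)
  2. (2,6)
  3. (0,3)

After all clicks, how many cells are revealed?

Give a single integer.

Click 1 (4,4) count=3: revealed 1 new [(4,4)] -> total=1
Click 2 (2,6) count=0: revealed 8 new [(0,5) (0,6) (1,5) (1,6) (2,5) (2,6) (3,5) (3,6)] -> total=9
Click 3 (0,3) count=2: revealed 1 new [(0,3)] -> total=10

Answer: 10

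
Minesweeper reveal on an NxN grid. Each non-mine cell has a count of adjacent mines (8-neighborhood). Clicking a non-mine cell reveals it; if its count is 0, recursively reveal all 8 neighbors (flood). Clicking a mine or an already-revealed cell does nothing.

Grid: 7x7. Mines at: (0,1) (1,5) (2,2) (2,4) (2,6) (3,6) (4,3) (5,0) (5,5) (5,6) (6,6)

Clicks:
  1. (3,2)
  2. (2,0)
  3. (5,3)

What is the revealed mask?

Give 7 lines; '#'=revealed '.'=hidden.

Click 1 (3,2) count=2: revealed 1 new [(3,2)] -> total=1
Click 2 (2,0) count=0: revealed 8 new [(1,0) (1,1) (2,0) (2,1) (3,0) (3,1) (4,0) (4,1)] -> total=9
Click 3 (5,3) count=1: revealed 1 new [(5,3)] -> total=10

Answer: .......
##.....
##.....
###....
##.....
...#...
.......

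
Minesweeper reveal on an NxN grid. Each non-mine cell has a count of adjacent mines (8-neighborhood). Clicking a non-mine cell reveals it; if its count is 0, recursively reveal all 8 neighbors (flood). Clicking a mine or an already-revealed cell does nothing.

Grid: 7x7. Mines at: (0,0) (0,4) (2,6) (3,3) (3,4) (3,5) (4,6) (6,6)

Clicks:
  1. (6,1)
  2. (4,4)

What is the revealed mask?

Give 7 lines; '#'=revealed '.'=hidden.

Click 1 (6,1) count=0: revealed 32 new [(0,1) (0,2) (0,3) (1,0) (1,1) (1,2) (1,3) (2,0) (2,1) (2,2) (2,3) (3,0) (3,1) (3,2) (4,0) (4,1) (4,2) (4,3) (4,4) (4,5) (5,0) (5,1) (5,2) (5,3) (5,4) (5,5) (6,0) (6,1) (6,2) (6,3) (6,4) (6,5)] -> total=32
Click 2 (4,4) count=3: revealed 0 new [(none)] -> total=32

Answer: .###...
####...
####...
###....
######.
######.
######.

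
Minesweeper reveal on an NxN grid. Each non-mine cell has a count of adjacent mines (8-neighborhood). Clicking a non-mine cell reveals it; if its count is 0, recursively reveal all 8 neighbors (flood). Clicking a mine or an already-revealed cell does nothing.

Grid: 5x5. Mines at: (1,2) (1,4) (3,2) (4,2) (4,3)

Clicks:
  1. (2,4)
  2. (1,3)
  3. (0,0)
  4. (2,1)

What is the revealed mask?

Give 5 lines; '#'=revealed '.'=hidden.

Answer: ##...
##.#.
##..#
##...
##...

Derivation:
Click 1 (2,4) count=1: revealed 1 new [(2,4)] -> total=1
Click 2 (1,3) count=2: revealed 1 new [(1,3)] -> total=2
Click 3 (0,0) count=0: revealed 10 new [(0,0) (0,1) (1,0) (1,1) (2,0) (2,1) (3,0) (3,1) (4,0) (4,1)] -> total=12
Click 4 (2,1) count=2: revealed 0 new [(none)] -> total=12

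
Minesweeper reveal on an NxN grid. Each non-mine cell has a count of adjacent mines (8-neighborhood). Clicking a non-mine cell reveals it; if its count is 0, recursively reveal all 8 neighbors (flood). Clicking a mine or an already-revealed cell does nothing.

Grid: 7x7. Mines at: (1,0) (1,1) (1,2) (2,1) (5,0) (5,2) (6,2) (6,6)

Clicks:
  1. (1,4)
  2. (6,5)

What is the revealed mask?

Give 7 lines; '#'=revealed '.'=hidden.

Answer: ...####
...####
..#####
..#####
..#####
...####
...###.

Derivation:
Click 1 (1,4) count=0: revealed 30 new [(0,3) (0,4) (0,5) (0,6) (1,3) (1,4) (1,5) (1,6) (2,2) (2,3) (2,4) (2,5) (2,6) (3,2) (3,3) (3,4) (3,5) (3,6) (4,2) (4,3) (4,4) (4,5) (4,6) (5,3) (5,4) (5,5) (5,6) (6,3) (6,4) (6,5)] -> total=30
Click 2 (6,5) count=1: revealed 0 new [(none)] -> total=30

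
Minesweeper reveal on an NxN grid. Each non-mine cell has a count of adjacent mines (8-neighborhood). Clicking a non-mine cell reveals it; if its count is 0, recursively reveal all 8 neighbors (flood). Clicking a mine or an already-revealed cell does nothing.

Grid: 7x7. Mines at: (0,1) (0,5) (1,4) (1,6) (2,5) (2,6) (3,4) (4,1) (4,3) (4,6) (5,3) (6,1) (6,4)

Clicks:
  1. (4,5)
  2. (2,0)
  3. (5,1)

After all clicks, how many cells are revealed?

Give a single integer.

Click 1 (4,5) count=2: revealed 1 new [(4,5)] -> total=1
Click 2 (2,0) count=0: revealed 12 new [(1,0) (1,1) (1,2) (1,3) (2,0) (2,1) (2,2) (2,3) (3,0) (3,1) (3,2) (3,3)] -> total=13
Click 3 (5,1) count=2: revealed 1 new [(5,1)] -> total=14

Answer: 14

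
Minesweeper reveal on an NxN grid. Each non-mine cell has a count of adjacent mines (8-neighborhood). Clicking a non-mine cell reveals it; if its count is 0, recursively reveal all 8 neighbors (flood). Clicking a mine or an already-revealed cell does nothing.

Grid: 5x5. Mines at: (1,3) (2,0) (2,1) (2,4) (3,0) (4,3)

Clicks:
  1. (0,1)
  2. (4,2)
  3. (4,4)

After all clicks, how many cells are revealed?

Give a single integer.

Click 1 (0,1) count=0: revealed 6 new [(0,0) (0,1) (0,2) (1,0) (1,1) (1,2)] -> total=6
Click 2 (4,2) count=1: revealed 1 new [(4,2)] -> total=7
Click 3 (4,4) count=1: revealed 1 new [(4,4)] -> total=8

Answer: 8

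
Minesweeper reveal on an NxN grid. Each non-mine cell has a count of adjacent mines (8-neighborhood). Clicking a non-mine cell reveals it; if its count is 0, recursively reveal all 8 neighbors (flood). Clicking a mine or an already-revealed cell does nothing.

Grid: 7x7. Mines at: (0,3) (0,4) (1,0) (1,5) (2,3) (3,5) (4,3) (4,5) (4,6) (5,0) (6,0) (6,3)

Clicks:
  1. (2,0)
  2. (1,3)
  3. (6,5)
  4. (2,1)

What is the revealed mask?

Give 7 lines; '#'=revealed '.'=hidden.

Answer: .......
...#...
##.....
.......
.......
....###
....###

Derivation:
Click 1 (2,0) count=1: revealed 1 new [(2,0)] -> total=1
Click 2 (1,3) count=3: revealed 1 new [(1,3)] -> total=2
Click 3 (6,5) count=0: revealed 6 new [(5,4) (5,5) (5,6) (6,4) (6,5) (6,6)] -> total=8
Click 4 (2,1) count=1: revealed 1 new [(2,1)] -> total=9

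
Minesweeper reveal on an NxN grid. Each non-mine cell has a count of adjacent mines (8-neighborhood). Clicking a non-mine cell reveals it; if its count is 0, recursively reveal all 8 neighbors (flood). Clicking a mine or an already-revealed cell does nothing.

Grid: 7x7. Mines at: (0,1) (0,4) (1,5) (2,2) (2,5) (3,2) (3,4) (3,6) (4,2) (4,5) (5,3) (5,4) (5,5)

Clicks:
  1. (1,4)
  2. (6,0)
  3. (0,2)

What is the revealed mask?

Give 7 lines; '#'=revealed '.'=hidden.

Click 1 (1,4) count=3: revealed 1 new [(1,4)] -> total=1
Click 2 (6,0) count=0: revealed 14 new [(1,0) (1,1) (2,0) (2,1) (3,0) (3,1) (4,0) (4,1) (5,0) (5,1) (5,2) (6,0) (6,1) (6,2)] -> total=15
Click 3 (0,2) count=1: revealed 1 new [(0,2)] -> total=16

Answer: ..#....
##..#..
##.....
##.....
##.....
###....
###....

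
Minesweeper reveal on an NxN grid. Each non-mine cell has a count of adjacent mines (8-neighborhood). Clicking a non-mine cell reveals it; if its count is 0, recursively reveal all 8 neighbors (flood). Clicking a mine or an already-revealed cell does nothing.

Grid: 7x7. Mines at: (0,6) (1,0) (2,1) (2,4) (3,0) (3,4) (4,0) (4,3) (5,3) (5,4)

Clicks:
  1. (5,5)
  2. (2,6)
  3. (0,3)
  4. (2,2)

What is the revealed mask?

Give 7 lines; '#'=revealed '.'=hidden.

Click 1 (5,5) count=1: revealed 1 new [(5,5)] -> total=1
Click 2 (2,6) count=0: revealed 11 new [(1,5) (1,6) (2,5) (2,6) (3,5) (3,6) (4,5) (4,6) (5,6) (6,5) (6,6)] -> total=12
Click 3 (0,3) count=0: revealed 9 new [(0,1) (0,2) (0,3) (0,4) (0,5) (1,1) (1,2) (1,3) (1,4)] -> total=21
Click 4 (2,2) count=1: revealed 1 new [(2,2)] -> total=22

Answer: .#####.
.######
..#..##
.....##
.....##
.....##
.....##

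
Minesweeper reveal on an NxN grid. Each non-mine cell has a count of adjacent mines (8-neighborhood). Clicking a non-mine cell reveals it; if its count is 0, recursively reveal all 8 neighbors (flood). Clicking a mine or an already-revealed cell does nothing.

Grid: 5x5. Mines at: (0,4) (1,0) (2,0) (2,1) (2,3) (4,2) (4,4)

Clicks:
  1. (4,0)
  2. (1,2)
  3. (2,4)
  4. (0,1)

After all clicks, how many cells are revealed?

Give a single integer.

Click 1 (4,0) count=0: revealed 4 new [(3,0) (3,1) (4,0) (4,1)] -> total=4
Click 2 (1,2) count=2: revealed 1 new [(1,2)] -> total=5
Click 3 (2,4) count=1: revealed 1 new [(2,4)] -> total=6
Click 4 (0,1) count=1: revealed 1 new [(0,1)] -> total=7

Answer: 7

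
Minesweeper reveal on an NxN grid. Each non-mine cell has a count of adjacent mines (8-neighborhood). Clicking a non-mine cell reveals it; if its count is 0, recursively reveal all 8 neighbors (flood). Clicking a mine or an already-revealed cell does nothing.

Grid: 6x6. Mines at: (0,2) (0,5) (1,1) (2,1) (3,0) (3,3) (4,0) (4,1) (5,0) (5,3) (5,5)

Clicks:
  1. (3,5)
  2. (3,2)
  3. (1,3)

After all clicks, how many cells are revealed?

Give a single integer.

Click 1 (3,5) count=0: revealed 8 new [(1,4) (1,5) (2,4) (2,5) (3,4) (3,5) (4,4) (4,5)] -> total=8
Click 2 (3,2) count=3: revealed 1 new [(3,2)] -> total=9
Click 3 (1,3) count=1: revealed 1 new [(1,3)] -> total=10

Answer: 10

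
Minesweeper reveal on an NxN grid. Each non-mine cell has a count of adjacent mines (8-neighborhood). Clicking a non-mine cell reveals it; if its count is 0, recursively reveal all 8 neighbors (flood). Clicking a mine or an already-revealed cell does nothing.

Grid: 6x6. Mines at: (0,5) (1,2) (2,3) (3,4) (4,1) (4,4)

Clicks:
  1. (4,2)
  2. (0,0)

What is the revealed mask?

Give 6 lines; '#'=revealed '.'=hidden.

Answer: ##....
##....
##....
##....
..#...
......

Derivation:
Click 1 (4,2) count=1: revealed 1 new [(4,2)] -> total=1
Click 2 (0,0) count=0: revealed 8 new [(0,0) (0,1) (1,0) (1,1) (2,0) (2,1) (3,0) (3,1)] -> total=9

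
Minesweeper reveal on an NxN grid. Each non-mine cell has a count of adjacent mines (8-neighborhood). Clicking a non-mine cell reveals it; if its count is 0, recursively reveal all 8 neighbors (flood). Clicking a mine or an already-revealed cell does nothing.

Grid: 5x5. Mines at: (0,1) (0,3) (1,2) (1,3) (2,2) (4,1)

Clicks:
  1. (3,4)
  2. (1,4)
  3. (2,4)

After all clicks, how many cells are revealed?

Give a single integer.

Answer: 9

Derivation:
Click 1 (3,4) count=0: revealed 8 new [(2,3) (2,4) (3,2) (3,3) (3,4) (4,2) (4,3) (4,4)] -> total=8
Click 2 (1,4) count=2: revealed 1 new [(1,4)] -> total=9
Click 3 (2,4) count=1: revealed 0 new [(none)] -> total=9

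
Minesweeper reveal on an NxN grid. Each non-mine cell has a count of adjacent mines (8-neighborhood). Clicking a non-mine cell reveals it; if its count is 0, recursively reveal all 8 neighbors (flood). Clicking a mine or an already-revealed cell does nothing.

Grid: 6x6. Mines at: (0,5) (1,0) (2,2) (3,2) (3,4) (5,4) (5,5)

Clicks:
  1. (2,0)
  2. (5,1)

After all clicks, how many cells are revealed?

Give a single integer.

Answer: 12

Derivation:
Click 1 (2,0) count=1: revealed 1 new [(2,0)] -> total=1
Click 2 (5,1) count=0: revealed 11 new [(2,1) (3,0) (3,1) (4,0) (4,1) (4,2) (4,3) (5,0) (5,1) (5,2) (5,3)] -> total=12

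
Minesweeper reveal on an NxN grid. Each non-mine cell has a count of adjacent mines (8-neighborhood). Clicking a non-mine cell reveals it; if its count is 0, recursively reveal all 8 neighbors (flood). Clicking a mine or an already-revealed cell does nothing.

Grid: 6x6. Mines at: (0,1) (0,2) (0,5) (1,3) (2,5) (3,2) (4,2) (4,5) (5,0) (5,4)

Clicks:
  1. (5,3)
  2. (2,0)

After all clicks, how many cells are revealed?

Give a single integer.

Answer: 9

Derivation:
Click 1 (5,3) count=2: revealed 1 new [(5,3)] -> total=1
Click 2 (2,0) count=0: revealed 8 new [(1,0) (1,1) (2,0) (2,1) (3,0) (3,1) (4,0) (4,1)] -> total=9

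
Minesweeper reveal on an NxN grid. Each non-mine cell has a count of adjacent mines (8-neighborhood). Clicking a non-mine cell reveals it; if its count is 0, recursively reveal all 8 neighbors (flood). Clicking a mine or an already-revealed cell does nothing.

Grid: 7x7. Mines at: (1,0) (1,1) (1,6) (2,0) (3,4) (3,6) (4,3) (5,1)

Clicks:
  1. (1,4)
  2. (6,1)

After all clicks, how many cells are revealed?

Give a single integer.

Answer: 13

Derivation:
Click 1 (1,4) count=0: revealed 12 new [(0,2) (0,3) (0,4) (0,5) (1,2) (1,3) (1,4) (1,5) (2,2) (2,3) (2,4) (2,5)] -> total=12
Click 2 (6,1) count=1: revealed 1 new [(6,1)] -> total=13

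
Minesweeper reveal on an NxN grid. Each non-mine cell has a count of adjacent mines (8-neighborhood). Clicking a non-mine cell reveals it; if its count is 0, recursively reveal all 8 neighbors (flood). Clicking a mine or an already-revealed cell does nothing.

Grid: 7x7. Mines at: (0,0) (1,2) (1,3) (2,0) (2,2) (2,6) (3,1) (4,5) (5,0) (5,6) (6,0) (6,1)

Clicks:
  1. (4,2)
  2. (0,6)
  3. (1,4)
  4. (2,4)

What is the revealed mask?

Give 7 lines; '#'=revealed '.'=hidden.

Answer: ....###
....###
....#..
.......
..#....
.......
.......

Derivation:
Click 1 (4,2) count=1: revealed 1 new [(4,2)] -> total=1
Click 2 (0,6) count=0: revealed 6 new [(0,4) (0,5) (0,6) (1,4) (1,5) (1,6)] -> total=7
Click 3 (1,4) count=1: revealed 0 new [(none)] -> total=7
Click 4 (2,4) count=1: revealed 1 new [(2,4)] -> total=8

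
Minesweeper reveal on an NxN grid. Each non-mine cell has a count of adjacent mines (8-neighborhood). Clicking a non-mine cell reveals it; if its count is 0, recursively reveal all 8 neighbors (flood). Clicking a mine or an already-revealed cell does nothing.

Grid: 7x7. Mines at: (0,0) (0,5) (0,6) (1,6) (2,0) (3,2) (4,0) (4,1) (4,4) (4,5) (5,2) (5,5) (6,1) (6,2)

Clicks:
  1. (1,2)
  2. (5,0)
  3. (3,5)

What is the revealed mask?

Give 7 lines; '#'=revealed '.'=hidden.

Click 1 (1,2) count=0: revealed 17 new [(0,1) (0,2) (0,3) (0,4) (1,1) (1,2) (1,3) (1,4) (1,5) (2,1) (2,2) (2,3) (2,4) (2,5) (3,3) (3,4) (3,5)] -> total=17
Click 2 (5,0) count=3: revealed 1 new [(5,0)] -> total=18
Click 3 (3,5) count=2: revealed 0 new [(none)] -> total=18

Answer: .####..
.#####.
.#####.
...###.
.......
#......
.......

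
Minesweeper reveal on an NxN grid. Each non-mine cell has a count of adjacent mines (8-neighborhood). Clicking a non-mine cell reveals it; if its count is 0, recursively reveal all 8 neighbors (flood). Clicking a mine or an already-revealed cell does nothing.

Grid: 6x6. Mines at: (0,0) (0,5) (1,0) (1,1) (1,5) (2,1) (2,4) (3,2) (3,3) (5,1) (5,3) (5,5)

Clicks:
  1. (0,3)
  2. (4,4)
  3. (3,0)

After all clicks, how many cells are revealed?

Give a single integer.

Click 1 (0,3) count=0: revealed 6 new [(0,2) (0,3) (0,4) (1,2) (1,3) (1,4)] -> total=6
Click 2 (4,4) count=3: revealed 1 new [(4,4)] -> total=7
Click 3 (3,0) count=1: revealed 1 new [(3,0)] -> total=8

Answer: 8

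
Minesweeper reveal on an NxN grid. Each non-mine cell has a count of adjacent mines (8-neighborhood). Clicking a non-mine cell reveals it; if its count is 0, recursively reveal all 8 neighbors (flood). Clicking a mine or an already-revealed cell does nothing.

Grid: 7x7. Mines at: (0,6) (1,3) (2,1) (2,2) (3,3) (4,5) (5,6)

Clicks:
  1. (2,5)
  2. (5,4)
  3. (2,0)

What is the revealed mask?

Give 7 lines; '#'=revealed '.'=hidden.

Answer: .......
....###
#...###
....###
.......
....#..
.......

Derivation:
Click 1 (2,5) count=0: revealed 9 new [(1,4) (1,5) (1,6) (2,4) (2,5) (2,6) (3,4) (3,5) (3,6)] -> total=9
Click 2 (5,4) count=1: revealed 1 new [(5,4)] -> total=10
Click 3 (2,0) count=1: revealed 1 new [(2,0)] -> total=11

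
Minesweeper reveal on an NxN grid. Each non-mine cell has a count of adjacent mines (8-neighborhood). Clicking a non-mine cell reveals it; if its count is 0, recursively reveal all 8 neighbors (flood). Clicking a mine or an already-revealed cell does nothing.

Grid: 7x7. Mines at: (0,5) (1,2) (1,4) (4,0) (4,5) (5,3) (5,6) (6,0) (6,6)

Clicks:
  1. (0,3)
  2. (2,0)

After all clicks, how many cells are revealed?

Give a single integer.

Click 1 (0,3) count=2: revealed 1 new [(0,3)] -> total=1
Click 2 (2,0) count=0: revealed 8 new [(0,0) (0,1) (1,0) (1,1) (2,0) (2,1) (3,0) (3,1)] -> total=9

Answer: 9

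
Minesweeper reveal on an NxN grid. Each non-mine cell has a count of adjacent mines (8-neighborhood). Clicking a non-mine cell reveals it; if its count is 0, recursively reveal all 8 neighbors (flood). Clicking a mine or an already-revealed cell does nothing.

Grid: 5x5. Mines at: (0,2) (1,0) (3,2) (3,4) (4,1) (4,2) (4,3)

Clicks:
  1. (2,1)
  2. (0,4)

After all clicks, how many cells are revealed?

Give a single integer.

Answer: 7

Derivation:
Click 1 (2,1) count=2: revealed 1 new [(2,1)] -> total=1
Click 2 (0,4) count=0: revealed 6 new [(0,3) (0,4) (1,3) (1,4) (2,3) (2,4)] -> total=7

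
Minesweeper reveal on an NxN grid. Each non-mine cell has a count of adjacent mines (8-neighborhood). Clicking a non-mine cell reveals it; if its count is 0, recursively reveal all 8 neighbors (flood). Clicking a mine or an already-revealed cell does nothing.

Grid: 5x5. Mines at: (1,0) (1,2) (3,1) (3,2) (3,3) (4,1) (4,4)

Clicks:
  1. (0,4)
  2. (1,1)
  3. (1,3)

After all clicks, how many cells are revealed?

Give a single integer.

Answer: 7

Derivation:
Click 1 (0,4) count=0: revealed 6 new [(0,3) (0,4) (1,3) (1,4) (2,3) (2,4)] -> total=6
Click 2 (1,1) count=2: revealed 1 new [(1,1)] -> total=7
Click 3 (1,3) count=1: revealed 0 new [(none)] -> total=7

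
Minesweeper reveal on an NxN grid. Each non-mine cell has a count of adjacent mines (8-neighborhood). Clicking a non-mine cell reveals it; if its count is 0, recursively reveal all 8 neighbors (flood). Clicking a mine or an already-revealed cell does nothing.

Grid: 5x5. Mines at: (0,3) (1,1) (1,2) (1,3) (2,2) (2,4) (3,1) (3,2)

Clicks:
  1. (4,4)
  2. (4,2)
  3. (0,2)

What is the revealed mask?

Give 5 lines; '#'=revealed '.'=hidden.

Click 1 (4,4) count=0: revealed 4 new [(3,3) (3,4) (4,3) (4,4)] -> total=4
Click 2 (4,2) count=2: revealed 1 new [(4,2)] -> total=5
Click 3 (0,2) count=4: revealed 1 new [(0,2)] -> total=6

Answer: ..#..
.....
.....
...##
..###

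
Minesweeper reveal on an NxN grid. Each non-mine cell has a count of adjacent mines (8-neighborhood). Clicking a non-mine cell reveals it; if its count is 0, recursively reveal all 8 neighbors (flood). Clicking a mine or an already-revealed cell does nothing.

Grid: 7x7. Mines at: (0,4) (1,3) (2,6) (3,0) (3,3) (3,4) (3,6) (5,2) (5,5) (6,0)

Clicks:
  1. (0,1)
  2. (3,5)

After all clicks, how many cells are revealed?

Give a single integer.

Answer: 10

Derivation:
Click 1 (0,1) count=0: revealed 9 new [(0,0) (0,1) (0,2) (1,0) (1,1) (1,2) (2,0) (2,1) (2,2)] -> total=9
Click 2 (3,5) count=3: revealed 1 new [(3,5)] -> total=10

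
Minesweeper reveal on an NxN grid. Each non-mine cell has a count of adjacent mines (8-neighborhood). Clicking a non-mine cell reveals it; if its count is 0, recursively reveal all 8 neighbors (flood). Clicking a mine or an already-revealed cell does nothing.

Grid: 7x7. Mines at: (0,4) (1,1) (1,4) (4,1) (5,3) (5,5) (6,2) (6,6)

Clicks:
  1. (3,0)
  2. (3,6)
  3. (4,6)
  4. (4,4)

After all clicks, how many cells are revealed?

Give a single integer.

Click 1 (3,0) count=1: revealed 1 new [(3,0)] -> total=1
Click 2 (3,6) count=0: revealed 19 new [(0,5) (0,6) (1,5) (1,6) (2,2) (2,3) (2,4) (2,5) (2,6) (3,2) (3,3) (3,4) (3,5) (3,6) (4,2) (4,3) (4,4) (4,5) (4,6)] -> total=20
Click 3 (4,6) count=1: revealed 0 new [(none)] -> total=20
Click 4 (4,4) count=2: revealed 0 new [(none)] -> total=20

Answer: 20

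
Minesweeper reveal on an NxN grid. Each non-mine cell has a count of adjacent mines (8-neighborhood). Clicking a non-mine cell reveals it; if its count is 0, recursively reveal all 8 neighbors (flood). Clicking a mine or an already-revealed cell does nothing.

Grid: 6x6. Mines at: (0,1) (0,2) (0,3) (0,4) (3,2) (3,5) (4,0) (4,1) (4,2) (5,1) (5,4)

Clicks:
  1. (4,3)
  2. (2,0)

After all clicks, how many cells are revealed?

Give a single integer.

Click 1 (4,3) count=3: revealed 1 new [(4,3)] -> total=1
Click 2 (2,0) count=0: revealed 6 new [(1,0) (1,1) (2,0) (2,1) (3,0) (3,1)] -> total=7

Answer: 7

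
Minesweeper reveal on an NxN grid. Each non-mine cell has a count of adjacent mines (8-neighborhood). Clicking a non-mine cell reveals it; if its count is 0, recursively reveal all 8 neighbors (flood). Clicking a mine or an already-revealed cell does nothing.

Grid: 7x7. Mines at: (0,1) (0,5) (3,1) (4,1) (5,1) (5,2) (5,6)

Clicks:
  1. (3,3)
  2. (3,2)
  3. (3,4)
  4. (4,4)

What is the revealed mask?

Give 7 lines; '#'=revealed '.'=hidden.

Answer: ..###..
..#####
..#####
..#####
..#####
...###.
...###.

Derivation:
Click 1 (3,3) count=0: revealed 29 new [(0,2) (0,3) (0,4) (1,2) (1,3) (1,4) (1,5) (1,6) (2,2) (2,3) (2,4) (2,5) (2,6) (3,2) (3,3) (3,4) (3,5) (3,6) (4,2) (4,3) (4,4) (4,5) (4,6) (5,3) (5,4) (5,5) (6,3) (6,4) (6,5)] -> total=29
Click 2 (3,2) count=2: revealed 0 new [(none)] -> total=29
Click 3 (3,4) count=0: revealed 0 new [(none)] -> total=29
Click 4 (4,4) count=0: revealed 0 new [(none)] -> total=29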